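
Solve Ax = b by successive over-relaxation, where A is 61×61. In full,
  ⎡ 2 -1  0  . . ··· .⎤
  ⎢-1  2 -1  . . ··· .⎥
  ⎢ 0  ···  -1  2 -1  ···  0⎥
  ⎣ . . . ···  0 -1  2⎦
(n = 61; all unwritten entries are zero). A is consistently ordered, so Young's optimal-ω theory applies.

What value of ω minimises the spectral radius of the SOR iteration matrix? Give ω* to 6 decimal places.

½·tridiag(1,0,1) at n=61: λ_k = cos(kπ/62); max |λ| at k=1 ⇒ ρ_J = cos(π/62) ≈ 0.998717.
√(1 − cos²(π/62)) = sin(π/62) ≈ 0.0506492.
ω* = 2/(1+0.0506492) = 1.903585
ρ_SOR = ω* − 1 ≈ 0.903585.

ω* = 1.903585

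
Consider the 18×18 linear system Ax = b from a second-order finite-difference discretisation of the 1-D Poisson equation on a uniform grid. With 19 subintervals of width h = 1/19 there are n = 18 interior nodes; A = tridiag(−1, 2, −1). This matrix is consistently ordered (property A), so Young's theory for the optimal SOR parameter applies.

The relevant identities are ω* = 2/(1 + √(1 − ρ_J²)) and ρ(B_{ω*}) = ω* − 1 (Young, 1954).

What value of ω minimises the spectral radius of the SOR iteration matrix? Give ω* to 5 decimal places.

ω* = 1.71734

spectrum of D⁻¹(L+U) = {cos(kπ/19) : 1≤k≤18}; ρ_J = cos(π/19) = 0.98636.
root = sin(π/19) = 0.164595  (since 1−cos² = sin²).
Then 2/(1+√(1−ρ_J²)) = 2/(1+0.164595); ω* = 2/1.164595 = 1.71734.
and ρ(B_{ω*}) = 1.71734 − 1 = 0.71734.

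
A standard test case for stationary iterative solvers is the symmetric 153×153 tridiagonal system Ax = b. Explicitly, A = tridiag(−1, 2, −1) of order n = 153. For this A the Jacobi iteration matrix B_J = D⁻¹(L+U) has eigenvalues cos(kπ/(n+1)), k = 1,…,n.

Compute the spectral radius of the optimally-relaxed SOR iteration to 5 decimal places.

ρ_J = max_k |cos(kπ/154)| = cos(π/154) = 0.99979
√(1 − cos²(π/154)) = sin(π/154) ≈ 0.020399.
Young: ω* = 2/(1+√(1−ρ_J²)) = 2/(1+0.020399) = 2/1.020399 = 1.96002.
Hence ρ(B_{ω*}) = 1.96002 − 1 = 0.96002.

ρ_SOR = 0.96002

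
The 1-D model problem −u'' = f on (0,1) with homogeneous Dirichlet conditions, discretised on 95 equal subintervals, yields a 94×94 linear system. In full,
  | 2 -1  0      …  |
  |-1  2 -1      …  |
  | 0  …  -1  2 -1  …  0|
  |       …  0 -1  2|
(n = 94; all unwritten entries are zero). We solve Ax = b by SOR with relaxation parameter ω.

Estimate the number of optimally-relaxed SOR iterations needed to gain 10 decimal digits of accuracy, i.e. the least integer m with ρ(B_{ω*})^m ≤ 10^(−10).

B_J for the 94×94 system has eigenvalues cos(kπ/95); ρ_J = cos(π/95) = 0.9994533.
root = sin(π/95) = 0.0330634  (since 1−cos² = sin²).
ω* = 2/(1+0.0330634) = 1.9359896
Hence ρ(B_{ω*}) = 1.9359896 − 1 = 0.9359896.
For 10 digits: m = 10·ln10 / (−ln 0.9359896) = 23.0259/0.0661509 = 348.081; round up → m = 349.

m = 349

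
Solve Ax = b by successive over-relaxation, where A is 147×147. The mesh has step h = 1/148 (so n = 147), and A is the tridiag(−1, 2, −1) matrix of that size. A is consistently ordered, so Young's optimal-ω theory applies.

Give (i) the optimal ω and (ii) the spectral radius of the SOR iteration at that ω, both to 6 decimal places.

spectrum of D⁻¹(L+U) = {cos(kπ/148) : 1≤k≤147}; ρ_J = cos(π/148) = 0.999775.
√(1−ρ_J²) = |sin(π/148)| = 0.0212254
Then 2/(1+√(1−ρ_J²)) = 2/(1+0.0212254); ω* = 2/1.0212254 = 1.958432.
[ρ_SOR] ω* − 1 = 0.958432.

ω* = 1.958432, ρ_SOR = 0.958432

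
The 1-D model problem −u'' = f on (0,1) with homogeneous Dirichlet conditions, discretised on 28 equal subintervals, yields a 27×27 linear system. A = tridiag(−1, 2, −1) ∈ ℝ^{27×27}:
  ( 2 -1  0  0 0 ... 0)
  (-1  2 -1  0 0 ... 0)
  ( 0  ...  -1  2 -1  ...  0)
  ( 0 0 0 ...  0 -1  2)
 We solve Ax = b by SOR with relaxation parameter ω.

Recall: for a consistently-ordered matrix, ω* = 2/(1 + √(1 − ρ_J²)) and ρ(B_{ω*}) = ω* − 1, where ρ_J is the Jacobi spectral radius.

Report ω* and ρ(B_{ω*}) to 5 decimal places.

spectrum of D⁻¹(L+U) = {cos(kπ/28) : 1≤k≤27}; ρ_J = cos(π/28) = 0.99371.
1 − cos²(π/28) = sin²(π/28) ⇒ √(1−ρ_J²) = sin(π/28) = 0.111964.
So ω* = 2/1.111964 = 1.79862 (Young).
ρ_SOR = ω* − 1 = 1.79862 − 1 = 0.79862.

ω* = 1.79862, ρ_SOR = 0.79862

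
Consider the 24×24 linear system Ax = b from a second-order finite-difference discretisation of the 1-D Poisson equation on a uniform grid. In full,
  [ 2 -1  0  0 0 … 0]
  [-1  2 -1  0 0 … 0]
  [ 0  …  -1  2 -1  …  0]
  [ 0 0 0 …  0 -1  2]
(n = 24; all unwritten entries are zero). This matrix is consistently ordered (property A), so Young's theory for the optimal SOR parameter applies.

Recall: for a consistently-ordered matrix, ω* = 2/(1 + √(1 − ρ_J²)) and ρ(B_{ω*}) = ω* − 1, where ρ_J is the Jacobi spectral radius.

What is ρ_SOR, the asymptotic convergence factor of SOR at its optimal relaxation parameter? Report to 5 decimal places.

[ρ_J] n=24: ρ(B_J) = cos(π/(n+1)) = cos(π/25) = 0.99211.
√(1 − cos²(π/25)) = sin(π/25) ≈ 0.125333.
So ω* = 2/1.125333 = 1.77725 (Young).
ρ_SOR = ω* − 1 ≈ 0.77725.

ρ_SOR = 0.77725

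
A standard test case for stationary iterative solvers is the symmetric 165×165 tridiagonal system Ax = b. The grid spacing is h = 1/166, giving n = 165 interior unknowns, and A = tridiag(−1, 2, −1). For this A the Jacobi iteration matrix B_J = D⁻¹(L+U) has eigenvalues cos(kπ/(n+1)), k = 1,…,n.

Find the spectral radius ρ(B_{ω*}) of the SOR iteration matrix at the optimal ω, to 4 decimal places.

ρ_SOR = 0.9629

[ρ_J] n=165: ρ(B_J) = cos(π/(n+1)) = cos(π/166) = 0.9998.
√(1 − cos²(π/166)) = sin(π/166) ≈ 0.01892.
Young: ω* = 2/(1+√(1−ρ_J²)) = 2/(1+0.01892) = 2/1.01892 = 1.9629.
Hence ρ(B_{ω*}) = 1.9629 − 1 = 0.9629.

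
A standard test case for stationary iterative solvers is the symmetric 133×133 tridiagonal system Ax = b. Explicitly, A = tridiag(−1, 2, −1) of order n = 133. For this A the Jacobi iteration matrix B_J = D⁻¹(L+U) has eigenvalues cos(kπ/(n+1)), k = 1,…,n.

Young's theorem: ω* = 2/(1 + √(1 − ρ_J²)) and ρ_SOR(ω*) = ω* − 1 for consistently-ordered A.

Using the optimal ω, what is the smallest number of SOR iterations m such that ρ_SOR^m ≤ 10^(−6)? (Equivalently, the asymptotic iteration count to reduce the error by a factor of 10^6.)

m = 295

ρ_J = max_k |cos(kπ/134)| = cos(π/134) = 0.9997252
√(1−ρ_J²) simplifies to sin(π/134) = 0.0234426.
ω* = 2/(1+0.0234426) = 1.9541887
ρ_SOR = ω* − 1 = 1.9541887 − 1 = 0.9541887.
Need (0.9541887)^m ≤ 10^(−6): m ≥ 6·ln10/|ln 0.9541887| = 13.8155/0.0468938 = 294.613 ⇒ m = 295.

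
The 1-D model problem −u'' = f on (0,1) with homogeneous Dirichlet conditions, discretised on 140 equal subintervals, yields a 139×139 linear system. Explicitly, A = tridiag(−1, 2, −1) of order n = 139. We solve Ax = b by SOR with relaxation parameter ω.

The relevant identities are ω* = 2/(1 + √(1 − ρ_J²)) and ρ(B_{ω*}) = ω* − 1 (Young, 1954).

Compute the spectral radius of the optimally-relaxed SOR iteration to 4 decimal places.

ρ_SOR = 0.9561

n=139: λ(B_J) = 1 − λ(A)/2 = cos(kπ/140); k=1 gives ρ_J = 0.9997.
1 − cos²(π/140) = sin²(π/140) ⇒ √(1−ρ_J²) = sin(π/140) = 0.02244.
ω* = 2/(1+0.02244) = 1.9561
ρ_SOR = ω* − 1 = 1.9561 − 1 = 0.9561.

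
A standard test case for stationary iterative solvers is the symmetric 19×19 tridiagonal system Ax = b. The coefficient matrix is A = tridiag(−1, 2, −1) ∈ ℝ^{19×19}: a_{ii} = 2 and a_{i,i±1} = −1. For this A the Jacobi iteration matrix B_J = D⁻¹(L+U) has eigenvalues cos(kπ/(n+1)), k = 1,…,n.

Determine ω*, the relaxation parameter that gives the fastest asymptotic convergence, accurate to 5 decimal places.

ω* = 1.72945

spectrum of D⁻¹(L+U) = {cos(kπ/20) : 1≤k≤19}; ρ_J = cos(π/20) = 0.98769.
√(1 − cos²(π/20)) = sin(π/20) ≈ 0.156434.
So ω* = 2/1.156434 = 1.72945 (Young).
ρ_SOR = ω* − 1 ≈ 0.72945.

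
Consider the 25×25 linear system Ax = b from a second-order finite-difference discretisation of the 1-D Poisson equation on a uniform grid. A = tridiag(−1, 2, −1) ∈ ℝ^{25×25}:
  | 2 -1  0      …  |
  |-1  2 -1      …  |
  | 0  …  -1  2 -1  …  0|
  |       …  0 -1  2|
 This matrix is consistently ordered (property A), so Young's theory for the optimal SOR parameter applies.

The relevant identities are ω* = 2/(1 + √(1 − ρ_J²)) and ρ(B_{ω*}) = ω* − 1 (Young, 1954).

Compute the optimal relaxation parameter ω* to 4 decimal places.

spectrum of D⁻¹(L+U) = {cos(kπ/26) : 1≤k≤25}; ρ_J = cos(π/26) = 0.9927.
√(1−ρ_J²) simplifies to sin(π/26) = 0.12054.
Then 2/(1+√(1−ρ_J²)) = 2/(1+0.12054); ω* = 2/1.12054 = 1.7849.
Hence ρ(B_{ω*}) = 1.7849 − 1 = 0.7849.

ω* = 1.7849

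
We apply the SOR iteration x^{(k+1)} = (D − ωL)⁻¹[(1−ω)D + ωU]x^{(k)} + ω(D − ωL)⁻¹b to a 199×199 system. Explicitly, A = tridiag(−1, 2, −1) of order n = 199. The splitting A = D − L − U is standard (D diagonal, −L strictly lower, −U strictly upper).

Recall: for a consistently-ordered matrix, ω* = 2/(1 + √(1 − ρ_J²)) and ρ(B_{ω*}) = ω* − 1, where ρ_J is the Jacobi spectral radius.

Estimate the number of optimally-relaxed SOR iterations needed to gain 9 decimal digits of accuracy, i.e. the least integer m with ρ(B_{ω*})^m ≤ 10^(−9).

m = 660

ρ_J = max_k |cos(kπ/200)| = cos(π/200) = 0.9998766
root = sin(π/200) = 0.0157073  (since 1−cos² = sin²).
Young: ω* = 2/(1+√(1−ρ_J²)) = 2/(1+0.0157073) = 2/1.0157073 = 1.9690712.
ρ_SOR = ω* − 1 = 1.9690712 − 1 = 0.9690712.
9·ln10 = 20.7233; −ln(0.9690712) = 0.0314172; m = ⌈20.7233/0.0314172⌉ = ⌈659.616⌉ = 660.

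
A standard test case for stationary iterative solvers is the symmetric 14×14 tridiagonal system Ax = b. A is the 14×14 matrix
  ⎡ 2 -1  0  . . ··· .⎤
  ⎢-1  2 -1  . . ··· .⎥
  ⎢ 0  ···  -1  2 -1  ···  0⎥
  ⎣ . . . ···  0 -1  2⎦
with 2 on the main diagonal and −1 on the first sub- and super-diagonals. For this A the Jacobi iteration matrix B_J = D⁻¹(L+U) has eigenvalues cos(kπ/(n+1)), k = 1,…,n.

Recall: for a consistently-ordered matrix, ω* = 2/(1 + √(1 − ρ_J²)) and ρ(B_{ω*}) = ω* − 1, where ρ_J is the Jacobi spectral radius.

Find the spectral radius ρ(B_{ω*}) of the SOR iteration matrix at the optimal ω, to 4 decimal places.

ρ_SOR = 0.6558

With n=14, ρ(Jacobi) = cos(π/15) = 0.9781.
√(1 − cos²(π/15)) = sin(π/15) ≈ 0.20791.
[ω*] 2 ÷ (1 + 0.20791) = 2 ÷ 1.20791 = 1.6558.
[ρ_SOR] ω* − 1 = 0.6558.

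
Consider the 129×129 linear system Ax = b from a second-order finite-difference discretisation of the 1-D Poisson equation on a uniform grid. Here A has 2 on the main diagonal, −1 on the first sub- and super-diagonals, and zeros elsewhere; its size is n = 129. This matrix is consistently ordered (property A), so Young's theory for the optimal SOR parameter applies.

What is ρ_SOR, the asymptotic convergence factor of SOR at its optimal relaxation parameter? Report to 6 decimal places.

ρ_J = max_k |cos(kπ/130)| = cos(π/130) = 0.999708
√(1−ρ_J²) simplifies to sin(π/130) = 0.0241637.
So ω* = 2/1.0241637 = 1.952813 (Young).
and ρ(B_{ω*}) = 1.952813 − 1 = 0.952813.

ρ_SOR = 0.952813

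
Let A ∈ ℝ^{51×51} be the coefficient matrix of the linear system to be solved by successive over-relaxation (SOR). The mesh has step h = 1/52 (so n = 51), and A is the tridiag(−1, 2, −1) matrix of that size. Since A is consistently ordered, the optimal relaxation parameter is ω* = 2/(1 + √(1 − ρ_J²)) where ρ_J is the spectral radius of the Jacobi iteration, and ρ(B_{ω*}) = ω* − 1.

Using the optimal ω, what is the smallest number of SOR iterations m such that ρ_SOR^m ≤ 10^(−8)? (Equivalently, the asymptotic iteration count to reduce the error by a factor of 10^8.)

[ρ_J] n=51: ρ(B_J) = cos(π/(n+1)) = cos(π/52) = 0.9981756.
√(1 − cos²(π/52)) = sin(π/52) ≈ 0.0603785.
[ω*] 2 ÷ (1 + 0.0603785) = 2 ÷ 1.0603785 = 1.8861190.
ρ_SOR = ω* − 1 ≈ 0.8861190.
ρ_SOR^m ≤ 10^(−8) ⇔ m ≥ 8·ln10/(−ln 0.8861190) = 18.4207/0.120904 = 152.358; m = ⌈152.358⌉ = 153.

m = 153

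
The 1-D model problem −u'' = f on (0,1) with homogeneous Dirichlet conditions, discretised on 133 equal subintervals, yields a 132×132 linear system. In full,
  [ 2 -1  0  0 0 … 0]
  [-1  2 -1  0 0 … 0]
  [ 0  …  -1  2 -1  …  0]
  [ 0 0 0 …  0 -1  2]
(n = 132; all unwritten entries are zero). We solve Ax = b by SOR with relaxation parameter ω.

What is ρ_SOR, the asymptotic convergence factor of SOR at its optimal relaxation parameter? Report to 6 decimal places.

With n=132, ρ(Jacobi) = cos(π/133) = 0.999721.
root = sin(π/133) = 0.0236188  (since 1−cos² = sin²).
ω* = 2/(1+0.0236188) = 1.953852
At ω = 1.953852 every |λ(B_ω)| = ω−1, so ρ_SOR = 0.953852.

ρ_SOR = 0.953852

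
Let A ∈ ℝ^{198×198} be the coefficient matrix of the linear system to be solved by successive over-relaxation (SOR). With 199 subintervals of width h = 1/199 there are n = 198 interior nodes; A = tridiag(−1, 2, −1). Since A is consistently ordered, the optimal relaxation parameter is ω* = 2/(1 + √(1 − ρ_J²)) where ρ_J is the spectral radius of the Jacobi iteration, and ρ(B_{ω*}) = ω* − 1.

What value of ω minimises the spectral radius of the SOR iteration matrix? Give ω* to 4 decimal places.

ω* = 1.9689

B_J for the 198×198 system has eigenvalues cos(kπ/199); ρ_J = cos(π/199) = 0.9999.
1 − cos²(π/199) = sin²(π/199) ⇒ √(1−ρ_J²) = sin(π/199) = 0.01579.
Young: ω* = 2/(1+√(1−ρ_J²)) = 2/(1+0.01579) = 2/1.01579 = 1.9689.
Hence ρ(B_{ω*}) = 1.9689 − 1 = 0.9689.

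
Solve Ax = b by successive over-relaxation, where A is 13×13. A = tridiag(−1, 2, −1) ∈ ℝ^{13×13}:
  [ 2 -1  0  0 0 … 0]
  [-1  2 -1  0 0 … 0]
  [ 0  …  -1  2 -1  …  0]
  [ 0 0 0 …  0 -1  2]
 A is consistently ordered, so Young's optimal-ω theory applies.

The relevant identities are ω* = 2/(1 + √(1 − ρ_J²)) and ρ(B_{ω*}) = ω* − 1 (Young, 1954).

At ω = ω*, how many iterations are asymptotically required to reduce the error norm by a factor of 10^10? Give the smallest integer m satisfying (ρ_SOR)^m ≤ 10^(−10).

m = 51

B_J for the 13×13 system has eigenvalues cos(kπ/14); ρ_J = cos(π/14) = 0.9749279.
root = sin(π/14) = 0.2225209  (since 1−cos² = sin²).
ω* = 2/(1 + 0.2225209) = 2/1.2225209 = 1.6359639.
ρ_SOR = ω* − 1 = 1.6359639 − 1 = 0.6359639.
ρ_SOR^m ≤ 10^(−10) ⇔ m ≥ 10·ln10/(−ln 0.6359639) = 23.0259/0.452613 = 50.873; m = ⌈50.873⌉ = 51.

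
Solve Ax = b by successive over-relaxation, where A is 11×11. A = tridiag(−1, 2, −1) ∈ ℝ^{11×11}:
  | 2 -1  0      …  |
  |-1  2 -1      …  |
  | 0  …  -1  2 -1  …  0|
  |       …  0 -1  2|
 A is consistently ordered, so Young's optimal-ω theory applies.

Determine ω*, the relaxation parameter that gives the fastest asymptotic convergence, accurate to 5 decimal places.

spectrum of D⁻¹(L+U) = {cos(kπ/12) : 1≤k≤11}; ρ_J = cos(π/12) = 0.96593.
√(1 − cos²(π/12)) = sin(π/12) ≈ 0.258819.
ω* = 2 / (1 + 0.258819) = 2 / 1.258819 ≈ 1.58879.
ρ(B_{ω*}) = ω*−1 = 0.58879

ω* = 1.58879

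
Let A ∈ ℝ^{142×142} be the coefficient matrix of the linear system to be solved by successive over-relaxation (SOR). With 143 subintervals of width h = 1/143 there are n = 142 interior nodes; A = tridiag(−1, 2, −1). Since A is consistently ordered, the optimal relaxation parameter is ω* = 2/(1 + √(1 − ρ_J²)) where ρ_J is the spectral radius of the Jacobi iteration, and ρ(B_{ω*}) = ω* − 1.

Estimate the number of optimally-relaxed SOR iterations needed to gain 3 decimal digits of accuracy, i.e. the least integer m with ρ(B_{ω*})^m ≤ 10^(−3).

B_J for the 142×142 system has eigenvalues cos(kπ/143); ρ_J = cos(π/143) = 0.9997587.
√(1−ρ_J²) = |sin(π/143)| = 0.0219674
Then 2/(1+√(1−ρ_J²)) = 2/(1+0.0219674); ω* = 2/1.0219674 = 1.9570096.
ρ_SOR = ω* − 1 ≈ 0.9570096.
m ≥ 3·ln10 / (−ln 0.9570096) = 157.202; smallest integer m = 158.

m = 158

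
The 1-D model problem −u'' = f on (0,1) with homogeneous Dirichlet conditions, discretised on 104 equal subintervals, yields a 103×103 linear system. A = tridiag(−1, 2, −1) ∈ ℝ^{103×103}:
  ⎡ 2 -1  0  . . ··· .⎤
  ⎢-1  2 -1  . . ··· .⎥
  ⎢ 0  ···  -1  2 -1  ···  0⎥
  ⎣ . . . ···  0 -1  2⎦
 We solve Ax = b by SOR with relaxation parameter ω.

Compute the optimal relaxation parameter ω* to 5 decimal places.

ω* = 1.94136

ρ_J = max_k |cos(kπ/104)| = cos(π/104) = 0.99954
√(1 − cos²(π/104)) = sin(π/104) ≈ 0.030203.
Then 2/(1+√(1−ρ_J²)) = 2/(1+0.030203); ω* = 2/1.030203 = 1.94136.
[ρ_SOR] ω* − 1 = 0.94136.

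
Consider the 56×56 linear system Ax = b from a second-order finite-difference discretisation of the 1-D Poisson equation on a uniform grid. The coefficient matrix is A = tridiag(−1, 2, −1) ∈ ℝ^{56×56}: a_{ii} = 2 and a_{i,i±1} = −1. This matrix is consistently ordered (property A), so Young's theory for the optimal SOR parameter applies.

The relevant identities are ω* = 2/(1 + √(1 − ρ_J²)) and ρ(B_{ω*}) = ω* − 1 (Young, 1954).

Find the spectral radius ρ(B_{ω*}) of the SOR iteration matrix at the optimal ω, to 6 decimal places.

n=56: λ(B_J) = 1 − λ(A)/2 = cos(kπ/57); k=1 gives ρ_J = 0.998482.
√(1−ρ_J²) simplifies to sin(π/57) = 0.0550878.
So ω* = 2/1.0550878 = 1.895577 (Young).
[ρ_SOR] ω* − 1 = 0.895577.

ρ_SOR = 0.895577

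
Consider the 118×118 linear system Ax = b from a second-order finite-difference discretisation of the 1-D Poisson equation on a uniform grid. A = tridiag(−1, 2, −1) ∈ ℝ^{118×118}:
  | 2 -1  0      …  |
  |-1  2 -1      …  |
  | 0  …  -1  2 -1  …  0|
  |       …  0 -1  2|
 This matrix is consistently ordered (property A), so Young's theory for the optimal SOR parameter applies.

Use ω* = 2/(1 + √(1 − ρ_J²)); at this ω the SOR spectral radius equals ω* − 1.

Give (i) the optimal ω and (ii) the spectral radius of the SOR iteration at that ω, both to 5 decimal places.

spectrum of D⁻¹(L+U) = {cos(kπ/119) : 1≤k≤118}; ρ_J = cos(π/119) = 0.99965.
√(1−ρ_J²) = |sin(π/119)| = 0.026397
Young: ω* = 2/(1+√(1−ρ_J²)) = 2/(1+0.026397) = 2/1.026397 = 1.94856.
and ρ(B_{ω*}) = 1.94856 − 1 = 0.94856.

ω* = 1.94856, ρ_SOR = 0.94856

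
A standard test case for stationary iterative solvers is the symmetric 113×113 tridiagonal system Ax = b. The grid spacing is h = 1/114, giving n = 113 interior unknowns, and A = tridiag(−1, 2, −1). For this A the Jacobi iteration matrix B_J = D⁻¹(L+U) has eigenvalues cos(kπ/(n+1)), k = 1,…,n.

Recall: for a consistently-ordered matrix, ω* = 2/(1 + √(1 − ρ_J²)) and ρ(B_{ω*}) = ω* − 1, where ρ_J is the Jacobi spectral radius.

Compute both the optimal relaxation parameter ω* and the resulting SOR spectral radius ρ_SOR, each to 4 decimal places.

B_J for the 113×113 system has eigenvalues cos(kπ/114); ρ_J = cos(π/114) = 0.9996.
1 − cos²(π/114) = sin²(π/114) ⇒ √(1−ρ_J²) = sin(π/114) = 0.02755.
ω* = 2/(1 + 0.02755) = 2/1.02755 = 1.9464.
ρ_SOR = ω* − 1 ≈ 0.9464.

ω* = 1.9464, ρ_SOR = 0.9464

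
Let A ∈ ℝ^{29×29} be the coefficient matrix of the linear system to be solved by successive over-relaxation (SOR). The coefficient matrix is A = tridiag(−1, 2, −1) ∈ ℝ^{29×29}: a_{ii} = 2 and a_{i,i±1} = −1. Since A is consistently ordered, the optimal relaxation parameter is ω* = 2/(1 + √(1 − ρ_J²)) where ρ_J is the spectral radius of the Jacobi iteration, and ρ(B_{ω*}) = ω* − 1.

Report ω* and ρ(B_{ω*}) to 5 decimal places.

ω* = 1.81073, ρ_SOR = 0.81073

ρ_J = max_k |cos(kπ/30)| = cos(π/30) = 0.99452
1 − cos²(π/30) = sin²(π/30) ⇒ √(1−ρ_J²) = sin(π/30) = 0.104528.
ω* = 2 / (1 + 0.104528) = 2 / 1.104528 ≈ 1.81073.
Hence ρ(B_{ω*}) = 1.81073 − 1 = 0.81073.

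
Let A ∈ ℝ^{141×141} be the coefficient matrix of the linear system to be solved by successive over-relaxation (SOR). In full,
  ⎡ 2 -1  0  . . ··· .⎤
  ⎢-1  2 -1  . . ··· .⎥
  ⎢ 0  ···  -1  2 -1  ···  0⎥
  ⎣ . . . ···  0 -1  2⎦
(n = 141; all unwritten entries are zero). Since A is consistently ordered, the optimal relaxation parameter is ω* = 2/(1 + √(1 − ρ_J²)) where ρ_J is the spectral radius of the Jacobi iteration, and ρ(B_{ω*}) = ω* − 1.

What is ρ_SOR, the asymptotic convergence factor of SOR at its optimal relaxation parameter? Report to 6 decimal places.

ρ_J = max_k |cos(kπ/142)| = cos(π/142) = 0.999755
root = sin(π/142) = 0.0221221  (since 1−cos² = sin²).
Young: ω* = 2/(1+√(1−ρ_J²)) = 2/(1+0.0221221) = 2/1.0221221 = 1.956713.
[ρ_SOR] ω* − 1 = 0.956713.

ρ_SOR = 0.956713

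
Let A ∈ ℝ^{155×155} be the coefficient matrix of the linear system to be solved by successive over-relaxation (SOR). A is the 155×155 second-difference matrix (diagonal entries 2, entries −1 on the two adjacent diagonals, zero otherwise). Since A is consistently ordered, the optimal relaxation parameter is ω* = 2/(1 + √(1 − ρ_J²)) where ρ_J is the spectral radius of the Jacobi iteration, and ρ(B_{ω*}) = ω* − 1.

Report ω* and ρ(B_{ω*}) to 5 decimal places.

[ρ_J] n=155: ρ(B_J) = cos(π/(n+1)) = cos(π/156) = 0.99980.
root = sin(π/156) = 0.020137  (since 1−cos² = sin²).
ω* = 2/(1+0.020137) = 1.96052
Hence ρ(B_{ω*}) = 1.96052 − 1 = 0.96052.

ω* = 1.96052, ρ_SOR = 0.96052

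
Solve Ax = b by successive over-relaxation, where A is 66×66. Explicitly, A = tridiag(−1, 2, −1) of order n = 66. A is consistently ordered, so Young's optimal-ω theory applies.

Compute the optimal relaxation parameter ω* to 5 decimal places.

[ρ_J] n=66: ρ(B_J) = cos(π/(n+1)) = cos(π/67) = 0.99890.
√(1−ρ_J²) = |sin(π/67)| = 0.046872
So ω* = 2/1.046872 = 1.91045 (Young).
ρ_SOR = ω* − 1 ≈ 0.91045.

ω* = 1.91045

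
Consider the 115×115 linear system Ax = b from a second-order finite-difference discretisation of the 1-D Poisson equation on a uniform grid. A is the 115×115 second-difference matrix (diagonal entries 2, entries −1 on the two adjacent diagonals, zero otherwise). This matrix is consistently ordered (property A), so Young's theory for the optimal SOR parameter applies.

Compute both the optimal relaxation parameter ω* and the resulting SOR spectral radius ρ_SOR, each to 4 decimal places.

spectrum of D⁻¹(L+U) = {cos(kπ/116) : 1≤k≤115}; ρ_J = cos(π/116) = 0.9996.
√(1−ρ_J²) simplifies to sin(π/116) = 0.02708.
So ω* = 2/1.02708 = 1.9473 (Young).
ρ_SOR = ω* − 1 ≈ 0.9473.

ω* = 1.9473, ρ_SOR = 0.9473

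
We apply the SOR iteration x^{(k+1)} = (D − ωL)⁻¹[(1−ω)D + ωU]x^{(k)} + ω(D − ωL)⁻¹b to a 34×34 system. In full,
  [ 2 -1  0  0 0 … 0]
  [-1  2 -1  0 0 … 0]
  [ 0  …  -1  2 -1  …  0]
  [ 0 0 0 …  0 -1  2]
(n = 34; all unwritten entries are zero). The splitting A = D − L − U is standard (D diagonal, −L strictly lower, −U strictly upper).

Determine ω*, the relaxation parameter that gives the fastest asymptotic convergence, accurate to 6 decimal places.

ω* = 1.835470

n=34: λ(B_J) = 1 − λ(A)/2 = cos(kπ/35); k=1 gives ρ_J = 0.995974.
root = sin(π/35) = 0.0896393  (since 1−cos² = sin²).
Then 2/(1+√(1−ρ_J²)) = 2/(1+0.0896393); ω* = 2/1.0896393 = 1.835470.
At ω = 1.835470 every |λ(B_ω)| = ω−1, so ρ_SOR = 0.835470.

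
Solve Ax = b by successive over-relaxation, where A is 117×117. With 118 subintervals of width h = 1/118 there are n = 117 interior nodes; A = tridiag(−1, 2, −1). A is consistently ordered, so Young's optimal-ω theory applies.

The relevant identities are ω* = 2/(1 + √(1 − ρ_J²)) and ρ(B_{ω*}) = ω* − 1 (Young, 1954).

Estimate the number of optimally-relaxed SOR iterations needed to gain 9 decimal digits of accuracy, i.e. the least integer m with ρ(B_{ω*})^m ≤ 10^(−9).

m = 390

spectrum of D⁻¹(L+U) = {cos(kπ/118) : 1≤k≤117}; ρ_J = cos(π/118) = 0.9996456.
root = sin(π/118) = 0.0266205  (since 1−cos² = sin²).
ω* = 2 / (1 + 0.0266205) = 2 / 1.0266205 ≈ 1.9481396.
ρ_SOR = ω* − 1 ≈ 0.9481396.
Need (0.9481396)^m ≤ 10^(−9): m ≥ 9·ln10/|ln 0.9481396| = 20.7233/0.0532535 = 389.144 ⇒ m = 390.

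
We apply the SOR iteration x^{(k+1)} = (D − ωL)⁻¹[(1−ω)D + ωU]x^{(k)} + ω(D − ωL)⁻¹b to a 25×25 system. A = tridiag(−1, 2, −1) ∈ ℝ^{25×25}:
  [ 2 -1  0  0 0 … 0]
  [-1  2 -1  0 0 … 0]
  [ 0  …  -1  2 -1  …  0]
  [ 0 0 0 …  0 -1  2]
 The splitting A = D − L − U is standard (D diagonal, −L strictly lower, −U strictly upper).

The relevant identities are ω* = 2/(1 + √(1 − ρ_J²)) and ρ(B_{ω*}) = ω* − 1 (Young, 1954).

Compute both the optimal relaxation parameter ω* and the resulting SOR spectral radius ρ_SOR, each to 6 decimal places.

B_J for the 25×25 system has eigenvalues cos(kπ/26); ρ_J = cos(π/26) = 0.992709.
√(1−ρ_J²) = |sin(π/26)| = 0.1205367
Then 2/(1+√(1−ρ_J²)) = 2/(1+0.1205367); ω* = 2/1.1205367 = 1.784859.
ρ(B_{ω*}) = ω*−1 = 0.784859

ω* = 1.784859, ρ_SOR = 0.784859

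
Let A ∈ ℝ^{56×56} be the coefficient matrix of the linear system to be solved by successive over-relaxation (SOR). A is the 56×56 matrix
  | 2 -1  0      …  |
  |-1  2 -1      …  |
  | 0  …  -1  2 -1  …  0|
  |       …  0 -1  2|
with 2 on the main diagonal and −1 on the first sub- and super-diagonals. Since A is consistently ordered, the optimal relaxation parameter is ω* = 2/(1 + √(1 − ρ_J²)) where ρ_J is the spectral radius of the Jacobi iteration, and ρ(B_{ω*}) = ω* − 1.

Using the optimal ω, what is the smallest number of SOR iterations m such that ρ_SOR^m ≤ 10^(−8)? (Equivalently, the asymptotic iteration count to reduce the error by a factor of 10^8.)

m = 168

spectrum of D⁻¹(L+U) = {cos(kπ/57) : 1≤k≤56}; ρ_J = cos(π/57) = 0.9984815.
√(1−ρ_J²) simplifies to sin(π/57) = 0.0550878.
Young: ω* = 2/(1+√(1−ρ_J²)) = 2/(1+0.0550878) = 2/1.0550878 = 1.8955768.
At ω = 1.8955768 every |λ(B_ω)| = ω−1, so ρ_SOR = 0.8955768.
8·ln10 = 18.4207; −ln(0.8955768) = 0.110287; m = ⌈18.4207/0.110287⌉ = ⌈167.025⌉ = 168.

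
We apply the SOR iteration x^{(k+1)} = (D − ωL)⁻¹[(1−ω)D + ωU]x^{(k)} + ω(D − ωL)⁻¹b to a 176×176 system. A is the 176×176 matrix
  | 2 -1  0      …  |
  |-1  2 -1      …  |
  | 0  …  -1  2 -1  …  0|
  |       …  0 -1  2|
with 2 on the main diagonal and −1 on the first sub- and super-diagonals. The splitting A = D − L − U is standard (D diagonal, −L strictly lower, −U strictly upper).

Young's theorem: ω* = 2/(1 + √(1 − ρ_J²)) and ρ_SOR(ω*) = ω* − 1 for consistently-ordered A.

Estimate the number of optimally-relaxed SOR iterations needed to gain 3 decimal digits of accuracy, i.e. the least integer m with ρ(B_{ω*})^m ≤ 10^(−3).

spectrum of D⁻¹(L+U) = {cos(kπ/177) : 1≤k≤176}; ρ_J = cos(π/177) = 0.9998425.
root = sin(π/177) = 0.0177482  (since 1−cos² = sin²).
So ω* = 2/1.0177482 = 1.9651226 (Young).
ρ(B_{ω*}) = ω*−1 = 0.9651226
Need (0.9651226)^m ≤ 10^(−3): m ≥ 3·ln10/|ln 0.9651226| = 6.90776/0.0355001 = 194.584 ⇒ m = 195.

m = 195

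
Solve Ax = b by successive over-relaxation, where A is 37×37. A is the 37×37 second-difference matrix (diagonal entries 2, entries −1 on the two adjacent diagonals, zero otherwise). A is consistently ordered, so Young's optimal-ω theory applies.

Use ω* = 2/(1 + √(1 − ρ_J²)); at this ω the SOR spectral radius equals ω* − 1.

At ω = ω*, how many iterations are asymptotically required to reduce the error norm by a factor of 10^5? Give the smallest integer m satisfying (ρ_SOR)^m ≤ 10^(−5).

m = 70

n=37: λ(B_J) = 1 − λ(A)/2 = cos(kπ/38); k=1 gives ρ_J = 0.9965845.
√(1 − cos²(π/38)) = sin(π/38) ≈ 0.0825793.
ω* = 2/(1 + 0.0825793) = 2/1.0825793 = 1.8474397.
ρ_SOR = ω* − 1 = 1.8474397 − 1 = 0.8474397.
Need (0.8474397)^m ≤ 10^(−5): m ≥ 5·ln10/|ln 0.8474397| = 11.5129/0.165536 = 69.549 ⇒ m = 70.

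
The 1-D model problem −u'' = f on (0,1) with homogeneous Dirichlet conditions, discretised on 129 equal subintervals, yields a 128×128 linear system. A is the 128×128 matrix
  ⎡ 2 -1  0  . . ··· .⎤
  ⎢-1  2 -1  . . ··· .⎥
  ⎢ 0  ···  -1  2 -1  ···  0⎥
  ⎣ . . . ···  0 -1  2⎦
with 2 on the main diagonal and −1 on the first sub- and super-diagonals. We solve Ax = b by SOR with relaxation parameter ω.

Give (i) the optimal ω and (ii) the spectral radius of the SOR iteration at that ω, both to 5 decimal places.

B_J for the 128×128 system has eigenvalues cos(kπ/129); ρ_J = cos(π/129) = 0.99970.
√(1−ρ_J²) = |sin(π/129)| = 0.024351
So ω* = 2/1.024351 = 1.95246 (Young).
[ρ_SOR] ω* − 1 = 0.95246.

ω* = 1.95246, ρ_SOR = 0.95246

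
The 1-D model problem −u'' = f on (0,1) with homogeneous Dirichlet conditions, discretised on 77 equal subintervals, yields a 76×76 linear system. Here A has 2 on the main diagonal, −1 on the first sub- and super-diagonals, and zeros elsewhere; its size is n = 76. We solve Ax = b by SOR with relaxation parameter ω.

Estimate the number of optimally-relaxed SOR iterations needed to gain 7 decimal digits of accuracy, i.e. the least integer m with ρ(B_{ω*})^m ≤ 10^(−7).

m = 198

ρ_J = max_k |cos(kπ/77)| = cos(π/77) = 0.9991678
√(1 − cos²(π/77)) = sin(π/77) ≈ 0.0407886.
ω* = 2/(1 + 0.0407886) = 2/1.0407886 = 1.9216198.
ρ_SOR = ω* − 1 = 1.9216198 − 1 = 0.9216198.
(0.9216198)^m ≤ 10^{−7}  ⇒  m·ln(0.9216198) ≤ −7·ln10  ⇒  m ≥ 197.471  ⇒  m = 198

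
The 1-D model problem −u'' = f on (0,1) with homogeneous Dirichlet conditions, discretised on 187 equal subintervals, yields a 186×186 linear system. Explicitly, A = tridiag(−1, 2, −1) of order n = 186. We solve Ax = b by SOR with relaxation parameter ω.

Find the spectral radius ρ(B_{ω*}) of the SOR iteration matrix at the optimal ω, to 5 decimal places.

[ρ_J] n=186: ρ(B_J) = cos(π/(n+1)) = cos(π/187) = 0.99986.
root = sin(π/187) = 0.016799  (since 1−cos² = sin²).
ω* = 2/(1+0.016799) = 1.96696
ρ(B_{ω*}) = ω*−1 = 0.96696

ρ_SOR = 0.96696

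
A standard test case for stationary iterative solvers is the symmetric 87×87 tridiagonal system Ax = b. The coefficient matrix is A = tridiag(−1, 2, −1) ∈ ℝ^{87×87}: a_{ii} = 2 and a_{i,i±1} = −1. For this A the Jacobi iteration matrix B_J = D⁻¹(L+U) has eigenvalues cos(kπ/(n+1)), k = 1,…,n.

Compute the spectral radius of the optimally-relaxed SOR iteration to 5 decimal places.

ρ_SOR = 0.93108

[ρ_J] n=87: ρ(B_J) = cos(π/(n+1)) = cos(π/88) = 0.99936.
√(1−ρ_J²) = |sin(π/88)| = 0.035692
ω* = 2 / (1 + 0.035692) = 2 / 1.035692 ≈ 1.93108.
ρ(B_{ω*}) = ω*−1 = 0.93108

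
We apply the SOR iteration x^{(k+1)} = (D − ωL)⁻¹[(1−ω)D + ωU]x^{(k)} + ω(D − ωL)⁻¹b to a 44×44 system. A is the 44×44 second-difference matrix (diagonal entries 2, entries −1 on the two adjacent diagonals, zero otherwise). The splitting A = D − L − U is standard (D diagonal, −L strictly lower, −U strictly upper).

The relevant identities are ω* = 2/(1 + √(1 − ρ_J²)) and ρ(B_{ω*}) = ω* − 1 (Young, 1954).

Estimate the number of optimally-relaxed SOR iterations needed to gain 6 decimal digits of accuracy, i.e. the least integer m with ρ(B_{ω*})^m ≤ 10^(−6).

B_J for the 44×44 system has eigenvalues cos(kπ/45); ρ_J = cos(π/45) = 0.9975641.
√(1−ρ_J²) simplifies to sin(π/45) = 0.0697565.
Then 2/(1+√(1−ρ_J²)) = 2/(1+0.0697565); ω* = 2/1.0697565 = 1.8695843.
ρ_SOR = ω* − 1 = 1.8695843 − 1 = 0.8695843.
Need (0.8695843)^m ≤ 10^(−6): m ≥ 6·ln10/|ln 0.8695843| = 13.8155/0.13974 = 98.866 ⇒ m = 99.

m = 99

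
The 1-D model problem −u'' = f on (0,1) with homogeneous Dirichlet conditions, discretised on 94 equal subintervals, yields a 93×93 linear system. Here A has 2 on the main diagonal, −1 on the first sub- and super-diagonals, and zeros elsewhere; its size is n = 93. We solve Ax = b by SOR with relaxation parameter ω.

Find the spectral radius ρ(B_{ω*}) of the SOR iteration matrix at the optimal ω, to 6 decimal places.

ρ_SOR = 0.935331

n=93: λ(B_J) = 1 − λ(A)/2 = cos(kπ/94); k=1 gives ρ_J = 0.999442.
root = sin(π/94) = 0.0334150  (since 1−cos² = sin²).
ω* = 2 / (1 + 0.0334150) = 2 / 1.0334150 ≈ 1.935331.
and ρ(B_{ω*}) = 1.935331 − 1 = 0.935331.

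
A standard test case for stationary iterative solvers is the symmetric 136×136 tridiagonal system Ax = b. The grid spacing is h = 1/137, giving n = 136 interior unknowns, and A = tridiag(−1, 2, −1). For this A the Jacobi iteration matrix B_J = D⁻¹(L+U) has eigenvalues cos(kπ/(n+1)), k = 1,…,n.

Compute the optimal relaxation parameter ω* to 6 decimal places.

n=136: λ(B_J) = 1 − λ(A)/2 = cos(kπ/137); k=1 gives ρ_J = 0.999737.
√(1−ρ_J²) simplifies to sin(π/137) = 0.0229293.
So ω* = 2/1.0229293 = 1.955169 (Young).
[ρ_SOR] ω* − 1 = 0.955169.

ω* = 1.955169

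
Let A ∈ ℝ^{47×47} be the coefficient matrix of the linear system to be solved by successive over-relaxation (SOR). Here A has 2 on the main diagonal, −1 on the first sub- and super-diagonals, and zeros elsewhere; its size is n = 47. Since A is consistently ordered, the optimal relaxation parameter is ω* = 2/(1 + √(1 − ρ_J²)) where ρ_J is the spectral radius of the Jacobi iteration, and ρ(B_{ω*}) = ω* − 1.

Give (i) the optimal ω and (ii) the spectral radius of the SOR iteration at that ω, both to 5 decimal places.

ω* = 1.87722, ρ_SOR = 0.87722

[ρ_J] n=47: ρ(B_J) = cos(π/(n+1)) = cos(π/48) = 0.99786.
1 − cos²(π/48) = sin²(π/48) ⇒ √(1−ρ_J²) = sin(π/48) = 0.065403.
ω* = 2/(1 + 0.065403) = 2/1.065403 = 1.87722.
ρ_SOR = ω* − 1 ≈ 0.87722.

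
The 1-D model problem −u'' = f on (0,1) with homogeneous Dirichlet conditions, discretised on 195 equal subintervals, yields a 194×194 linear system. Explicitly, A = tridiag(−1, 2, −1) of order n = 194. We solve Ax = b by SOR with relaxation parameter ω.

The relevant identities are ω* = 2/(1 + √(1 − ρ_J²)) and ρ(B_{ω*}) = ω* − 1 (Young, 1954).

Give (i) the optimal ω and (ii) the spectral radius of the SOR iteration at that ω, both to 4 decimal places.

ρ_J = max_k |cos(kπ/195)| = cos(π/195) = 0.9999
root = sin(π/195) = 0.01611  (since 1−cos² = sin²).
ω* = 2/(1+0.01611) = 1.9683
At ω = 1.9683 every |λ(B_ω)| = ω−1, so ρ_SOR = 0.9683.

ω* = 1.9683, ρ_SOR = 0.9683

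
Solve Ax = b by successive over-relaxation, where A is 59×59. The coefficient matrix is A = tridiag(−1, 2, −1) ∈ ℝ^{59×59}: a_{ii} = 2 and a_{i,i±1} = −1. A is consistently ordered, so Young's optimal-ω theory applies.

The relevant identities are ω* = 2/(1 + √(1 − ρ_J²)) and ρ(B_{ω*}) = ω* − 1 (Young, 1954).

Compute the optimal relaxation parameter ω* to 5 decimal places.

With n=59, ρ(Jacobi) = cos(π/60) = 0.99863.
root = sin(π/60) = 0.052336  (since 1−cos² = sin²).
ω* = 2/(1+0.052336) = 1.90053
[ρ_SOR] ω* − 1 = 0.90053.

ω* = 1.90053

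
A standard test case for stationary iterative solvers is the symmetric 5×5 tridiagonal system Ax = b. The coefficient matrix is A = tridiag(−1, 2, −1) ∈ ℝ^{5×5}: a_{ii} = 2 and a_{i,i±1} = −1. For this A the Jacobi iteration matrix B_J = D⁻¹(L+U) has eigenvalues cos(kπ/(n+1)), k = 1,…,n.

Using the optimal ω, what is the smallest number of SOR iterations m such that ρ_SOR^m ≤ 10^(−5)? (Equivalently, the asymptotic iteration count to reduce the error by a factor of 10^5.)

n=5: λ(B_J) = 1 − λ(A)/2 = cos(kπ/6); k=1 gives ρ_J = 0.8660254.
√(1−ρ_J²) = |sin(π/6)| = 0.5000000
Then 2/(1+√(1−ρ_J²)) = 2/(1+0.5000000); ω* = 2/1.5000000 = 1.3333333.
Hence ρ(B_{ω*}) = 1.3333333 − 1 = 0.3333333.
Need (0.3333333)^m ≤ 10^(−5): m ≥ 5·ln10/|ln 0.3333333| = 11.5129/1.09861 = 10.480 ⇒ m = 11.

m = 11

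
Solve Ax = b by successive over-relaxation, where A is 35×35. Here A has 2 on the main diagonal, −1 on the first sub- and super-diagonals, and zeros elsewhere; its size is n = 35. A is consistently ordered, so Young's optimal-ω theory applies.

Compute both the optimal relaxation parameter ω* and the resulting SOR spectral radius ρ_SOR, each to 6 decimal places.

ω* = 1.839663, ρ_SOR = 0.839663

[ρ_J] n=35: ρ(B_J) = cos(π/(n+1)) = cos(π/36) = 0.996195.
root = sin(π/36) = 0.0871557  (since 1−cos² = sin²).
Young: ω* = 2/(1+√(1−ρ_J²)) = 2/(1+0.0871557) = 2/1.0871557 = 1.839663.
ρ_SOR = ω* − 1 = 1.839663 − 1 = 0.839663.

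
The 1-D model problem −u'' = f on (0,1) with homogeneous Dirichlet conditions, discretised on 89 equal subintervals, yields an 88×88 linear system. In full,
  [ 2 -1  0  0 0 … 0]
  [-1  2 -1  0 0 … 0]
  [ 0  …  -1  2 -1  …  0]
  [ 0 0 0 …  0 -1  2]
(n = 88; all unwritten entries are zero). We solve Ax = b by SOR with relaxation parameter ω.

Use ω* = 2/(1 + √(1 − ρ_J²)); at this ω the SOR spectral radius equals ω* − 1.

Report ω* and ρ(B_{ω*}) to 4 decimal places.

B_J for the 88×88 system has eigenvalues cos(kπ/89); ρ_J = cos(π/89) = 0.9994.
√(1−ρ_J²) = |sin(π/89)| = 0.03529
ω* = 2/(1+0.03529) = 1.9318
At ω = 1.9318 every |λ(B_ω)| = ω−1, so ρ_SOR = 0.9318.

ω* = 1.9318, ρ_SOR = 0.9318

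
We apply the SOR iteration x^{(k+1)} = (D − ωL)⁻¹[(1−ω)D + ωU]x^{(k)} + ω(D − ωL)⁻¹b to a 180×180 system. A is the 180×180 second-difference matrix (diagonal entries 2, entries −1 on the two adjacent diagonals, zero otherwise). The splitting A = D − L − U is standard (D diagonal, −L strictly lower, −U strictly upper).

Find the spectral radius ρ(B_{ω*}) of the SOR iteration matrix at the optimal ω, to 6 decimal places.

spectrum of D⁻¹(L+U) = {cos(kπ/181) : 1≤k≤180}; ρ_J = cos(π/181) = 0.999849.
1 − cos²(π/181) = sin²(π/181) ⇒ √(1−ρ_J²) = sin(π/181) = 0.0173560.
Young: ω* = 2/(1+√(1−ρ_J²)) = 2/(1+0.0173560) = 2/1.0173560 = 1.965880.
and ρ(B_{ω*}) = 1.965880 − 1 = 0.965880.

ρ_SOR = 0.965880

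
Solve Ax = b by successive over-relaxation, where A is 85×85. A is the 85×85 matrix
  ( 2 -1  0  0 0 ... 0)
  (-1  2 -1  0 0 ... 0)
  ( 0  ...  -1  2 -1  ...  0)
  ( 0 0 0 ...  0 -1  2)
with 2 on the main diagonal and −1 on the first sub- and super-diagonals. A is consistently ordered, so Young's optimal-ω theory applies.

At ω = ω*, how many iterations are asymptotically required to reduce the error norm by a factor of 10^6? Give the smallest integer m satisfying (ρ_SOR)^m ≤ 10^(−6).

With n=85, ρ(Jacobi) = cos(π/86) = 0.9993328.
√(1 − cos²(π/86)) = sin(π/86) ≈ 0.0365220.
Young: ω* = 2/(1+√(1−ρ_J²)) = 2/(1+0.0365220) = 2/1.0365220 = 1.9295297.
[ρ_SOR] ω* − 1 = 0.9295297.
ρ_SOR^m ≤ 10^(−6) ⇔ m ≥ 6·ln10/(−ln 0.9295297) = 13.8155/0.0730765 = 189.055; m = ⌈189.055⌉ = 190.

m = 190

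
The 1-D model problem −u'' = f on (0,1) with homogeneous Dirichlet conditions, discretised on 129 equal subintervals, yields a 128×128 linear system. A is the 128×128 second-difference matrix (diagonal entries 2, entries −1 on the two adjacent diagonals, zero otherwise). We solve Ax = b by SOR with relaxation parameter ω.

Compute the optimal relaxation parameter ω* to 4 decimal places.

ω* = 1.9525

n=128: λ(B_J) = 1 − λ(A)/2 = cos(kπ/129); k=1 gives ρ_J = 0.9997.
√(1 − cos²(π/129)) = sin(π/129) ≈ 0.02435.
ω* = 2/(1 + 0.02435) = 2/1.02435 = 1.9525.
[ρ_SOR] ω* − 1 = 0.9525.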